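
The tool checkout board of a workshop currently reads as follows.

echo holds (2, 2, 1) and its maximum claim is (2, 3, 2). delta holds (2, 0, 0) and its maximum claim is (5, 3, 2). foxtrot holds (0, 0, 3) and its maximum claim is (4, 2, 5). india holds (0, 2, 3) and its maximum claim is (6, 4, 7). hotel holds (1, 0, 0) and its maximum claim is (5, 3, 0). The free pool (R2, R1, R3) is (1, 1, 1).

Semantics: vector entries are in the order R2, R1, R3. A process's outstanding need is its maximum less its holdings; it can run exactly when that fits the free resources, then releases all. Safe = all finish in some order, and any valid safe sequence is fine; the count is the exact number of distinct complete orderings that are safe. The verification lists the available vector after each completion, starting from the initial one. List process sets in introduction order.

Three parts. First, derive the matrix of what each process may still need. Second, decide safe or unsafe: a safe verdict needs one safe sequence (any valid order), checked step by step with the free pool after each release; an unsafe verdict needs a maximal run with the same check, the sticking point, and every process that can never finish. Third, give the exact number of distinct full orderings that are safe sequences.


(1) Remaining need (order R2, R1, R3):
  echo: (0, 1, 1)
  delta: (3, 3, 2)
  foxtrot: (4, 2, 2)
  india: (6, 2, 4)
  hotel: (4, 3, 0)
(2) The state is SAFE; one workable sequence: echo, delta, foxtrot, hotel, india.
Key observation: echo is the earliest step where a requested resource binds exactly: need (0, 1, 1), pool (1, 1, 1) at its turn.
Check, step by step:
  pool = (1, 1, 1)
  echo: need (0, 1, 1) fits (1, 1, 1); releases (2, 2, 1), pool now (3, 3, 2)
  delta: need (3, 3, 2) fits (3, 3, 2); releases (2, 0, 0), pool now (5, 3, 2)
  foxtrot: need (4, 2, 2) fits (5, 3, 2); releases (0, 0, 3), pool now (5, 3, 5)
  hotel: need (4, 3, 0) fits (5, 3, 5); releases (1, 0, 0), pool now (6, 3, 5)
  india: need (6, 2, 4) fits (6, 3, 5); releases (0, 2, 3), pool now (6, 5, 8)
(3) Precisely 2 of the possible complete orderings are safe sequences.


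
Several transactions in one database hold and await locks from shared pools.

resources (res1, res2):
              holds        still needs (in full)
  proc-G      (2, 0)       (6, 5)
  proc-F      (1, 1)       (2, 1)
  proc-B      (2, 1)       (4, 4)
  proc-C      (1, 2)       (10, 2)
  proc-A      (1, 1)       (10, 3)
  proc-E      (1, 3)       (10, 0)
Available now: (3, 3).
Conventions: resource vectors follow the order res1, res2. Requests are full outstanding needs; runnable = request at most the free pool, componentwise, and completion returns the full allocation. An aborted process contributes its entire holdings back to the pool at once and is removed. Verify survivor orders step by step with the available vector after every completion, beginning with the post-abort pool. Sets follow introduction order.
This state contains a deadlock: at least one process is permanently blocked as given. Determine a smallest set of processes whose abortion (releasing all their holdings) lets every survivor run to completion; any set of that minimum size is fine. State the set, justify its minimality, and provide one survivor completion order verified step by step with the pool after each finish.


Abort proc-C and proc-A.
Key observation: no ordering could ever have run proc-E before the abort of proc-C and proc-A; with (2, 3) back in the pool it fits at step 4.
Why nothing smaller works — every single abort fails: proc-G alone leaves proc-C blocked (short on res1); proc-F alone leaves proc-C blocked (short on res1); proc-B alone leaves proc-C blocked (short on res1); proc-C alone leaves proc-A blocked (short on res1); proc-A alone leaves proc-C blocked (short on res1); proc-E alone leaves proc-C blocked (short on res1).
One survivor order: proc-F, proc-B, proc-G, proc-E. Step-by-step check (post-abort pool first):
  pool = (5, 6)
  proc-F needs (2, 1) <= (5, 6) -> finishes; pool += (1, 1) = (6, 7)
  proc-B needs (4, 4) <= (6, 7) -> finishes; pool += (2, 1) = (8, 8)
  proc-G needs (6, 5) <= (8, 8) -> finishes; pool += (2, 0) = (10, 8)
  proc-E needs (10, 0) <= (10, 8) -> finishes; pool += (1, 3) = (11, 11)


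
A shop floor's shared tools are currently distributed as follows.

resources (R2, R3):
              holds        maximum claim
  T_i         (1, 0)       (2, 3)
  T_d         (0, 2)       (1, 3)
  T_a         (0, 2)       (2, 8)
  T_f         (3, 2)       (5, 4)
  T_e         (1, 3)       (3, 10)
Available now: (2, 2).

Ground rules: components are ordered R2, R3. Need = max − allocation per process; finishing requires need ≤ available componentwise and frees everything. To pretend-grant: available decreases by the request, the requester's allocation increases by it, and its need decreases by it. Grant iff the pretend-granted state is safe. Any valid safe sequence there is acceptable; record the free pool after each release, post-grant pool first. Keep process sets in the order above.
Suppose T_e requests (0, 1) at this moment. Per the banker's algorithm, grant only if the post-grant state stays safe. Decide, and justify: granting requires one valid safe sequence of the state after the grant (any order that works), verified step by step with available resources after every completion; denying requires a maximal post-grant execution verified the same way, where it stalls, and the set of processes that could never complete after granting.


DENY: after the grant no complete ordering would exist.
Key observation: R3 is the bottleneck — with T_d, T_i, T_f done the pool holds (6, 5), short of every remaining need.
On the post-grant state, T_d, T_i, T_f is a maximal run — nothing extends it. Walking it through:
  pool = (2, 1)
  T_d needs (1, 1) <= (2, 1) -> finishes; pool += (0, 2) = (2, 3)
  T_i needs (1, 3) <= (2, 3) -> finishes; pool += (1, 0) = (3, 3)
  T_f needs (2, 2) <= (3, 3) -> finishes; pool += (3, 2) = (6, 5)
  blocked: T_a wants (2, 6), pool (6, 5) — not enough R3
  blocked: T_e wants (2, 6), pool (6, 5) — not enough R3
Processes that could never finish after the grant: T_a and T_e.


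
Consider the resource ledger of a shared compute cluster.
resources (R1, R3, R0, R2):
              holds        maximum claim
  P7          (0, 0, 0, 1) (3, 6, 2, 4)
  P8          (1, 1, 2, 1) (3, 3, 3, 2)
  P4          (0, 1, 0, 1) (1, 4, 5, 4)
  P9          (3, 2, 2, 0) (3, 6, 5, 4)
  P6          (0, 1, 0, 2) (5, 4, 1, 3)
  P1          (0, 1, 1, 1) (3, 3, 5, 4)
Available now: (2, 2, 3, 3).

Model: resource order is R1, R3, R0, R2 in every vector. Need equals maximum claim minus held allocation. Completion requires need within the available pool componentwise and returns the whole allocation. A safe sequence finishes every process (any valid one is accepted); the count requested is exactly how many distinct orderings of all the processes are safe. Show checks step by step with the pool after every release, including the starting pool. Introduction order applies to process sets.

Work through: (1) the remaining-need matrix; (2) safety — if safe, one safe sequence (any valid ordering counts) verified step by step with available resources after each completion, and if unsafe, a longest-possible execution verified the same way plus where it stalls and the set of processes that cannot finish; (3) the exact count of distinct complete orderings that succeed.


(1) Outstanding need per process (order R1, R3, R0, R2):
  P7: (3, 6, 2, 3)
  P8: (2, 2, 1, 1)
  P4: (1, 3, 5, 3)
  P9: (0, 4, 3, 4)
  P6: (5, 3, 1, 1)
  P1: (3, 2, 4, 3)
(2) SAFE. One safe sequence: P8, P1, P9, P4, P7, P6.
Key observation: the order's first zero-slack moment is P8 ((2, 2, 1, 1) needed, (2, 2, 3, 3) free — a requested resource with nothing to spare).
Step-by-step check:
  pool = (2, 2, 3, 3)
  P8 needs (2, 2, 1, 1) <= (2, 2, 3, 3) -> finishes; pool += (1, 1, 2, 1) = (3, 3, 5, 4)
  P1 needs (3, 2, 4, 3) <= (3, 3, 5, 4) -> finishes; pool += (0, 1, 1, 1) = (3, 4, 6, 5)
  P9 needs (0, 4, 3, 4) <= (3, 4, 6, 5) -> finishes; pool += (3, 2, 2, 0) = (6, 6, 8, 5)
  P4 needs (1, 3, 5, 3) <= (6, 6, 8, 5) -> finishes; pool += (0, 1, 0, 1) = (6, 7, 8, 6)
  P7 needs (3, 6, 2, 3) <= (6, 7, 8, 6) -> finishes; pool += (0, 0, 0, 1) = (6, 7, 8, 7)
  P6 needs (5, 3, 1, 1) <= (6, 7, 8, 7) -> finishes; pool += (0, 1, 0, 2) = (6, 8, 8, 9)
(3) Precisely 16 of the possible complete orderings are safe sequences.


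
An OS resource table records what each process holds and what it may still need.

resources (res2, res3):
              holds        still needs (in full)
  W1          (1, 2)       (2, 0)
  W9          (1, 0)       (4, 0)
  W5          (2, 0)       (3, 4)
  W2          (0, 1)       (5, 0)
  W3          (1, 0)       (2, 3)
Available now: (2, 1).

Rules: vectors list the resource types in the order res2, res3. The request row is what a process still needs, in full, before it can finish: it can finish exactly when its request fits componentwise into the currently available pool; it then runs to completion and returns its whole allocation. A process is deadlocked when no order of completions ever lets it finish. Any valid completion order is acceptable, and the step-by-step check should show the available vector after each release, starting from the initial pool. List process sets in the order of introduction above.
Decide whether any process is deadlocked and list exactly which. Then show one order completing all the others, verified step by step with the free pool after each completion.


The deadlocked set is empty.
Key observation: W1 can run right away; the returned allocation unlocks the remaining processes in turn.
One completion order for the rest: W1, W3, W9, W2, W5. Verifying each step:
  pool = (2, 1)
  run W1 (needs (2, 0), free (2, 1)); after release of (1, 2) the pool is (3, 3)
  run W3 (needs (2, 3), free (3, 3)); after release of (1, 0) the pool is (4, 3)
  run W9 (needs (4, 0), free (4, 3)); after release of (1, 0) the pool is (5, 3)
  run W2 (needs (5, 0), free (5, 3)); after release of (0, 1) the pool is (5, 4)
  run W5 (needs (3, 4), free (5, 4)); after release of (2, 0) the pool is (7, 4)


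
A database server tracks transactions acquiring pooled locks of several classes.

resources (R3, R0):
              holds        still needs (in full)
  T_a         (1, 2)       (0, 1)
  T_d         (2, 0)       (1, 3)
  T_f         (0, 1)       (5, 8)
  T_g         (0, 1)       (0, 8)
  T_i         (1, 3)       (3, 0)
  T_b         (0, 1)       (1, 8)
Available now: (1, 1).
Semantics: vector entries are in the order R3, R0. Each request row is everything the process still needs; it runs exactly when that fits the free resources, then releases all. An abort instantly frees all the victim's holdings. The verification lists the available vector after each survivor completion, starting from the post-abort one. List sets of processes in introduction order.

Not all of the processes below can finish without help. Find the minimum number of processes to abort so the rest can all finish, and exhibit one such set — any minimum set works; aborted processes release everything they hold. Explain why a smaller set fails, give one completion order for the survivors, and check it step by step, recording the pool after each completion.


Minimum abort set: T_f and T_g.
Key observation: the deadlocked T_b becomes finishable only because T_f and T_g released (0, 2); it completes at step 4 below.
Minimality, checking each single-abort alternative: T_a alone leaves T_f blocked (short on R0); T_d alone leaves T_f blocked (short on R0); T_f alone leaves T_g blocked (short on R0); T_g alone leaves T_f blocked (short on R0); T_i alone leaves T_f blocked (short on R0); T_b alone leaves T_f blocked (short on R0).
Survivors finish in the order: T_d, T_a, T_i, T_b. Walking it through (pool after the aborts first):
  pool = (1, 3)
  run T_d (needs (1, 3), free (1, 3)); after release of (2, 0) the pool is (3, 3)
  run T_a (needs (0, 1), free (3, 3)); after release of (1, 2) the pool is (4, 5)
  run T_i (needs (3, 0), free (4, 5)); after release of (1, 3) the pool is (5, 8)
  run T_b (needs (1, 8), free (5, 8)); after release of (0, 1) the pool is (5, 9)


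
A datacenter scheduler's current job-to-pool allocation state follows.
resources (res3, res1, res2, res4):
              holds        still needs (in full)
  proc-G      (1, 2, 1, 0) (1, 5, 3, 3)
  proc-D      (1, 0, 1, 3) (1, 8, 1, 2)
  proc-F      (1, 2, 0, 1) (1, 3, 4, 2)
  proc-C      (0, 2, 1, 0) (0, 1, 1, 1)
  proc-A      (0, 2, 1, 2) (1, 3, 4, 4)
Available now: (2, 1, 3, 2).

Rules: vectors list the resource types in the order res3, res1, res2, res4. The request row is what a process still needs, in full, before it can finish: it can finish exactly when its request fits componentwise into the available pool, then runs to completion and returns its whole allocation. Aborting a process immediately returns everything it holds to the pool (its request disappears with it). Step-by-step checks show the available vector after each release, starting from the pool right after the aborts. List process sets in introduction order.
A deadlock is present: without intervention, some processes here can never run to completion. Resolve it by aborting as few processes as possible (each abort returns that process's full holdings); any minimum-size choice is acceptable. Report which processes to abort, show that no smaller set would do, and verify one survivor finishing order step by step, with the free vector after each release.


The answer: abort proc-D.
Key observation: proc-A was stuck for good until proc-D gave back (1, 0, 1, 3); in the order shown it finishes at step 4.
Minimality: the empty abort set fails — the state is deadlocked as it stands.
One survivor order: proc-C, proc-F, proc-G, proc-A. Verifying each step (post-abort pool first):
  pool = (3, 1, 4, 5)
  proc-C: need (0, 1, 1, 1) fits (3, 1, 4, 5); releases (0, 2, 1, 0), pool now (3, 3, 5, 5)
  proc-F: need (1, 3, 4, 2) fits (3, 3, 5, 5); releases (1, 2, 0, 1), pool now (4, 5, 5, 6)
  proc-G: need (1, 5, 3, 3) fits (4, 5, 5, 6); releases (1, 2, 1, 0), pool now (5, 7, 6, 6)
  proc-A: need (1, 3, 4, 4) fits (5, 7, 6, 6); releases (0, 2, 1, 2), pool now (5, 9, 7, 8)


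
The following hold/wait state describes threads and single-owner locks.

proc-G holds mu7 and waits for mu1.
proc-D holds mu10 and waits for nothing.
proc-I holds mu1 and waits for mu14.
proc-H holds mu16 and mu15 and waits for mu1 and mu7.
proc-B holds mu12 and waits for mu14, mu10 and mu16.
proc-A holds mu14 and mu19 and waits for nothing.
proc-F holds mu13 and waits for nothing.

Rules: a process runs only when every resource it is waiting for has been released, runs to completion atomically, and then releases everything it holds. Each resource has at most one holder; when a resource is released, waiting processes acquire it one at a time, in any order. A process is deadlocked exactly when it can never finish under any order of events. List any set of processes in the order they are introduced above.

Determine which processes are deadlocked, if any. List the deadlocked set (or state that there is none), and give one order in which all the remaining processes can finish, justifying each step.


Nothing here is deadlocked.
Key observation: every chain of waits terminates; starting from the processes that wait on nothing, all the rest unlock in turn.
A valid finishing order for the others: proc-A, proc-F, proc-I, proc-G, proc-D, proc-H, proc-B.
Check, step by step:
  proc-A: no waits; runs immediately, freeing mu14 and mu19
  proc-F: no waits; runs immediately, freeing mu13
  run proc-I (all its waits — mu14 — are resolved); releases mu1
  run proc-G (all its waits — mu1 — are resolved); releases mu7
  proc-D: no waits; runs immediately, freeing mu10
  run proc-H (all its waits — mu1 and mu7 — are resolved); releases mu16 and mu15
  run proc-B (all its waits — mu14, mu10 and mu16 — are resolved); releases mu12


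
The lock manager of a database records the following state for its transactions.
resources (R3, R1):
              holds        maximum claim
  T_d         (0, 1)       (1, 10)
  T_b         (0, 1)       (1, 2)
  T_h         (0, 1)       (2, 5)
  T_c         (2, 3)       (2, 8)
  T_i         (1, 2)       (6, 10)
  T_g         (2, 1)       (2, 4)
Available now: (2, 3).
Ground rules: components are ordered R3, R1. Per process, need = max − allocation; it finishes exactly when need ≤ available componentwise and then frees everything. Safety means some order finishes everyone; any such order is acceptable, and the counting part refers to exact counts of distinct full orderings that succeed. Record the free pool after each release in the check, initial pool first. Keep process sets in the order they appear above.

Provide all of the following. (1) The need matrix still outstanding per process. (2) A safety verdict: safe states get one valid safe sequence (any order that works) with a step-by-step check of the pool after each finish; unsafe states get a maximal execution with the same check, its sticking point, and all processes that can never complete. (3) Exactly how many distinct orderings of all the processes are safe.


(1) Remaining need (order R3, R1):
  T_d: (1, 9)
  T_b: (1, 1)
  T_h: (2, 4)
  T_c: (0, 5)
  T_i: (5, 8)
  T_g: (0, 3)
(2) SAFE. One safe sequence: T_g, T_h, T_c, T_i, T_d, T_b.
Key observation: at T_g the run first touches a limit — (0, 3) against (2, 3), exact on a resource it actually requests.
Step-by-step check:
  pool = (2, 3)
  T_g needs (0, 3) <= (2, 3) -> finishes; pool += (2, 1) = (4, 4)
  T_h needs (2, 4) <= (4, 4) -> finishes; pool += (0, 1) = (4, 5)
  T_c needs (0, 5) <= (4, 5) -> finishes; pool += (2, 3) = (6, 8)
  T_i needs (5, 8) <= (6, 8) -> finishes; pool += (1, 2) = (7, 10)
  T_d needs (1, 9) <= (7, 10) -> finishes; pool += (0, 1) = (7, 11)
  T_b needs (1, 1) <= (7, 11) -> finishes; pool += (0, 1) = (7, 12)
(3) Exactly 22 of the possible complete orderings are safe sequences.


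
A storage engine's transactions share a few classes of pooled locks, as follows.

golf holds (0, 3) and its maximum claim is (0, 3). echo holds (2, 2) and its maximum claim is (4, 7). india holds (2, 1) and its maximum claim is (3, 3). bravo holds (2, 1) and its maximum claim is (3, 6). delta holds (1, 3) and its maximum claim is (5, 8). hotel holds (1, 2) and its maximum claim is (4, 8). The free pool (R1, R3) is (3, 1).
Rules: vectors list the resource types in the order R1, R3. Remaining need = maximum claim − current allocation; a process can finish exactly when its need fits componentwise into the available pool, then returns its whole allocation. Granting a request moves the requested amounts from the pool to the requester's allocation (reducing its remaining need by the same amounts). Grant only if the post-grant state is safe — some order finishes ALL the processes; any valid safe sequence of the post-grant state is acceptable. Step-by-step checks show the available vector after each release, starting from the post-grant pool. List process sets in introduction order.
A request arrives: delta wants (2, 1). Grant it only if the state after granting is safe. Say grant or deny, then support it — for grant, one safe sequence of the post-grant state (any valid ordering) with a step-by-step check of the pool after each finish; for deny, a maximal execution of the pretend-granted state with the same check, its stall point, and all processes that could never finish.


GRANT — the state after the grant stays safe, e.g. via golf, india, delta, hotel, bravo, echo.
Key observation: the transfer keeps a workable pool ((1, 0)); golf starts the safe sequence.
Verifying the post-grant state step by step:
  pool = (1, 0)
  golf needs (0, 0) <= (1, 0) -> finishes; pool += (0, 3) = (1, 3)
  india needs (1, 2) <= (1, 3) -> finishes; pool += (2, 1) = (3, 4)
  delta needs (2, 4) <= (3, 4) -> finishes; pool += (3, 4) = (6, 8)
  hotel needs (3, 6) <= (6, 8) -> finishes; pool += (1, 2) = (7, 10)
  bravo needs (1, 5) <= (7, 10) -> finishes; pool += (2, 1) = (9, 11)
  echo needs (2, 5) <= (9, 11) -> finishes; pool += (2, 2) = (11, 13)


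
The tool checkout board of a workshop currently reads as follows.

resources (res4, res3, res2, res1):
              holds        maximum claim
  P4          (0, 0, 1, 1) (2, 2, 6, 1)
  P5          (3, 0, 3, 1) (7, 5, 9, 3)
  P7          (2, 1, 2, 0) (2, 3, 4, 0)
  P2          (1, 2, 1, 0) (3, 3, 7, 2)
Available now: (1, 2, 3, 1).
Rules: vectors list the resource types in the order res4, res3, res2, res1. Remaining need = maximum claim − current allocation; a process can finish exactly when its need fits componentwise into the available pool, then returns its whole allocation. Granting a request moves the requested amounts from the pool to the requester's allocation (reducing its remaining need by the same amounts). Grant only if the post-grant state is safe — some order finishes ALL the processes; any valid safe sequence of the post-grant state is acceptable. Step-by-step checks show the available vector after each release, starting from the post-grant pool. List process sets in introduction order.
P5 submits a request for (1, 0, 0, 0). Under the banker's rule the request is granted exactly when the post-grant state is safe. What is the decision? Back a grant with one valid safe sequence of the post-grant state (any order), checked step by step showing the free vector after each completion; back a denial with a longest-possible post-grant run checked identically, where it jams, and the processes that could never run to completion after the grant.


GRANT: granting preserves safety; a valid post-grant sequence is P7, P4, P2, P5.
Key observation: after the grant the pool drops to (0, 2, 3, 1), which still lets P7 finish first and unwind the rest.
Check on the post-grant state, step by step:
  pool = (0, 2, 3, 1)
  P7: need (0, 2, 2, 0) fits (0, 2, 3, 1); releases (2, 1, 2, 0), pool now (2, 3, 5, 1)
  P4: need (2, 2, 5, 0) fits (2, 3, 5, 1); releases (0, 0, 1, 1), pool now (2, 3, 6, 2)
  P2: need (2, 1, 6, 2) fits (2, 3, 6, 2); releases (1, 2, 1, 0), pool now (3, 5, 7, 2)
  P5: need (3, 5, 6, 2) fits (3, 5, 7, 2); releases (4, 0, 3, 1), pool now (7, 5, 10, 3)


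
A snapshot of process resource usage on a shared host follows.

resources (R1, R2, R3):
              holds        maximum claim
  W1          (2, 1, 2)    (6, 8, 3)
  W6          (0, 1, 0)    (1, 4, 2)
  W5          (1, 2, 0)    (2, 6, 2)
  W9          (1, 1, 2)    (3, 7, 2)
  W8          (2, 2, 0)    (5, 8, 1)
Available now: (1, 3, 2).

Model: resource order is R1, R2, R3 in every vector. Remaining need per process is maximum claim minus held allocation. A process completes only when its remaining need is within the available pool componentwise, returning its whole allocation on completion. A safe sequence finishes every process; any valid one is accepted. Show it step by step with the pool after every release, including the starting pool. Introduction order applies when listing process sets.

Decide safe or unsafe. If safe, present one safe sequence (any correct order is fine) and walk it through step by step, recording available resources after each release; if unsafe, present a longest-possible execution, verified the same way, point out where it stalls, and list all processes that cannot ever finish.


SAFE, for example via the order W6, W5, W9, W8, W1.
Key observation: at W6 the run first touches a limit — (1, 3, 2) against (1, 3, 2), exact on a resource it actually requests.
Step-by-step check:
  pool = (1, 3, 2)
  run W6 (needs (1, 3, 2), free (1, 3, 2)); after release of (0, 1, 0) the pool is (1, 4, 2)
  run W5 (needs (1, 4, 2), free (1, 4, 2)); after release of (1, 2, 0) the pool is (2, 6, 2)
  run W9 (needs (2, 6, 0), free (2, 6, 2)); after release of (1, 1, 2) the pool is (3, 7, 4)
  run W8 (needs (3, 6, 1), free (3, 7, 4)); after release of (2, 2, 0) the pool is (5, 9, 4)
  run W1 (needs (4, 7, 1), free (5, 9, 4)); after release of (2, 1, 2) the pool is (7, 10, 6)


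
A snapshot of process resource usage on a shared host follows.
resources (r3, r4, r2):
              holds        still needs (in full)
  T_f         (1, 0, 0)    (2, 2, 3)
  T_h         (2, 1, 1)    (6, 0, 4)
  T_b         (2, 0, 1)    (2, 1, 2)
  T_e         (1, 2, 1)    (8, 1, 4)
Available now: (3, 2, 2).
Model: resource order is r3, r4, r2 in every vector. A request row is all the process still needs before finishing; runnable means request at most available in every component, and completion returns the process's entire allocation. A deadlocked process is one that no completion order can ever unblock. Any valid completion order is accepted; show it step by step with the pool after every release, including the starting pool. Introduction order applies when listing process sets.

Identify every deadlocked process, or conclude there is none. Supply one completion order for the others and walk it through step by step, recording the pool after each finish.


Deadlocked: T_h and T_e.
Key observation: after T_b, T_f complete, (6, 2, 3) is the best the pool ever gets, yet each leftover process wants more r2.
A valid finishing order for the others: T_b, T_f. Walking it through:
  pool = (3, 2, 2)
  run T_b (needs (2, 1, 2), free (3, 2, 2)); after release of (2, 0, 1) the pool is (5, 2, 3)
  run T_f (needs (2, 2, 3), free (5, 2, 3)); after release of (1, 0, 0) the pool is (6, 2, 3)
The blocked processes can never fit:
  T_h still needs (6, 0, 4) but only (6, 2, 3) is free — short on r2
  T_e still needs (8, 1, 4) but only (6, 2, 3) is free — short on r3 and r2


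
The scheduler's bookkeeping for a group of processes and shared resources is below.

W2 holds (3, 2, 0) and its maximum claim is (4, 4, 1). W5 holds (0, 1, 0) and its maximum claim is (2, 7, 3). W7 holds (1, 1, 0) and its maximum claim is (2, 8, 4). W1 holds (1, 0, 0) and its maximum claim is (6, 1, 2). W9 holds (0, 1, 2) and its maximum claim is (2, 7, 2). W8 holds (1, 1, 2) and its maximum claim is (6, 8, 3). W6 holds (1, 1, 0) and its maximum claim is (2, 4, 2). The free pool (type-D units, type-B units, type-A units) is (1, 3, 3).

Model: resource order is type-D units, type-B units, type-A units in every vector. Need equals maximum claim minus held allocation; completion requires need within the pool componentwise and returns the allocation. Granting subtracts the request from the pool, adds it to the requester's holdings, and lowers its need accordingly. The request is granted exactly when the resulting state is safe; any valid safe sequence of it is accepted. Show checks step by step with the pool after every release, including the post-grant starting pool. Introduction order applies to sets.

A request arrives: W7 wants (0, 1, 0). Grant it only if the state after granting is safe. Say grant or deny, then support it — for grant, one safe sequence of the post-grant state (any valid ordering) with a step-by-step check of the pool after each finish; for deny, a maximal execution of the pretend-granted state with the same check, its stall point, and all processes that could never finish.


DENY: after the grant no complete ordering would exist.
Key observation: W2, W6, W1 can finish, but then (6, 5, 3) is all there is, and the blocked group's type-B units demands exceed it.
On the post-grant state, W2, W6, W1 is a maximal run — nothing extends it. Walking it through:
  pool = (1, 2, 3)
  run W2 (needs (1, 2, 1), free (1, 2, 3)); after release of (3, 2, 0) the pool is (4, 4, 3)
  run W6 (needs (1, 3, 2), free (4, 4, 3)); after release of (1, 1, 0) the pool is (5, 5, 3)
  run W1 (needs (5, 1, 2), free (5, 5, 3)); after release of (1, 0, 0) the pool is (6, 5, 3)
  W5 cannot run: need (2, 6, 3) vs free (6, 5, 3) (insufficient type-B units)
  W7 cannot run: need (1, 6, 4) vs free (6, 5, 3) (insufficient type-B units and type-A units)
  W9 cannot run: need (2, 6, 0) vs free (6, 5, 3) (insufficient type-B units)
  W8 cannot run: need (5, 7, 1) vs free (6, 5, 3) (insufficient type-B units)
Post-grant, the permanently blocked set is W5, W7, W9 and W8.


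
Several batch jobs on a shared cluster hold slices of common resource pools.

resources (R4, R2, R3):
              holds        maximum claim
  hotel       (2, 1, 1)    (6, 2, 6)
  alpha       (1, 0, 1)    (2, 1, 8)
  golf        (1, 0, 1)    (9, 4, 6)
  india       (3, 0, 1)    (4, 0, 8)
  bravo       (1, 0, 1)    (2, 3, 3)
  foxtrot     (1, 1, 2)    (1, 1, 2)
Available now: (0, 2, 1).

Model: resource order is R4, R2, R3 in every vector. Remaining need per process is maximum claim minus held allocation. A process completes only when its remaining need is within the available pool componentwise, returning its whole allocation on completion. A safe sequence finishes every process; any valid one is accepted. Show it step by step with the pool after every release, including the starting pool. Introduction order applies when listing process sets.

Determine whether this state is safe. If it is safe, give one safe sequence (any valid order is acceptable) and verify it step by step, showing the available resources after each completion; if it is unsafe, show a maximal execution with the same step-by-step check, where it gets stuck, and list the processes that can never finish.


The state is UNSAFE.
Key observation: no order helps: past foxtrot, bravo, the free pool tops out at (2, 3, 4), below what each blocked process needs in R3.
A maximal execution: foxtrot, bravo — then nothing else fits. Walking it through:
  pool = (0, 2, 1)
  foxtrot needs (0, 0, 0) <= (0, 2, 1) -> finishes; pool += (1, 1, 2) = (1, 3, 3)
  bravo needs (1, 3, 2) <= (1, 3, 3) -> finishes; pool += (1, 0, 1) = (2, 3, 4)
  blocked: hotel wants (4, 1, 5), pool (2, 3, 4) — not enough R4 and R3
  blocked: alpha wants (1, 1, 7), pool (2, 3, 4) — not enough R3
  blocked: golf wants (8, 4, 5), pool (2, 3, 4) — not enough R4, R2 and R3
  blocked: india wants (1, 0, 7), pool (2, 3, 4) — not enough R3
Processes that can never finish: hotel, alpha, golf and india.


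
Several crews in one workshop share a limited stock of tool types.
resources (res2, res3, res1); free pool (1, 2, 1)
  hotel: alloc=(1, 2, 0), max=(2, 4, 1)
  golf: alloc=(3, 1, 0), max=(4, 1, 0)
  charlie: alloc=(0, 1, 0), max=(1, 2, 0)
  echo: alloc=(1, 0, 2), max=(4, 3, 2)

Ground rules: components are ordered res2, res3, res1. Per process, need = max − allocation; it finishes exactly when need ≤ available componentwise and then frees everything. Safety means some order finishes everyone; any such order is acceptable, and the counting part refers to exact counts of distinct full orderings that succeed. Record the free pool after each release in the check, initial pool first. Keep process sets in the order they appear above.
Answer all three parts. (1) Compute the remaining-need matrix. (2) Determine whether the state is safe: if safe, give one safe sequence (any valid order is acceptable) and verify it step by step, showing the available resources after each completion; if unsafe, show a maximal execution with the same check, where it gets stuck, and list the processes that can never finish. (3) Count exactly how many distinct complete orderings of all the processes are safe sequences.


(1) Need matrix, components ordered res2, res3, res1:
  hotel: (1, 2, 1)
  golf: (1, 0, 0)
  charlie: (1, 1, 0)
  echo: (3, 3, 0)
(2) SAFE, for example via the order golf, hotel, echo, charlie.
Key observation: at golf the run first touches a limit — (1, 0, 0) against (1, 2, 1), exact on a resource it actually requests.
Walking it through:
  pool = (1, 2, 1)
  golf needs (1, 0, 0) <= (1, 2, 1) -> finishes; pool += (3, 1, 0) = (4, 3, 1)
  hotel needs (1, 2, 1) <= (4, 3, 1) -> finishes; pool += (1, 2, 0) = (5, 5, 1)
  echo needs (3, 3, 0) <= (5, 5, 1) -> finishes; pool += (1, 0, 2) = (6, 5, 3)
  charlie needs (1, 1, 0) <= (6, 5, 3) -> finishes; pool += (0, 1, 0) = (6, 6, 3)
(3) Precisely 12 of the possible complete orderings are safe sequences.


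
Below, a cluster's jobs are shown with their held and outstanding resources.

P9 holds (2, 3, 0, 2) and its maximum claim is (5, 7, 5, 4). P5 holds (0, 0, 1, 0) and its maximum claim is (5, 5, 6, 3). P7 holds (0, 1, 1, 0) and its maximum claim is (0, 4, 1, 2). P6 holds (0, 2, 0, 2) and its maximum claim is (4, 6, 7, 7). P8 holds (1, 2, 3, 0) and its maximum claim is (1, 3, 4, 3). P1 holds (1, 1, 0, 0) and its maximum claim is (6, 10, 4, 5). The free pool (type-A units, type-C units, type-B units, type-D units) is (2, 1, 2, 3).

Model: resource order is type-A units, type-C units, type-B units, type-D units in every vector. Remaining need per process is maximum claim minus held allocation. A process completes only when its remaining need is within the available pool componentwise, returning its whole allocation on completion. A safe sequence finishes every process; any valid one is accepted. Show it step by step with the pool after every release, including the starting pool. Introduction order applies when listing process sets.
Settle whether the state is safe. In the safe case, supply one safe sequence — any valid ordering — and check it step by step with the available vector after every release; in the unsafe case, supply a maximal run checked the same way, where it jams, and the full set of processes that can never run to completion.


SAFE, for example via the order P8, P7, P9, P5, P6, P1.
Key observation: the first exact fit in this order is P8 — it needs (0, 1, 1, 3) with (2, 1, 2, 3) free, meeting a requested resource to the last unit.
Walking it through:
  pool = (2, 1, 2, 3)
  P8 needs (0, 1, 1, 3) <= (2, 1, 2, 3) -> finishes; pool += (1, 2, 3, 0) = (3, 3, 5, 3)
  P7 needs (0, 3, 0, 2) <= (3, 3, 5, 3) -> finishes; pool += (0, 1, 1, 0) = (3, 4, 6, 3)
  P9 needs (3, 4, 5, 2) <= (3, 4, 6, 3) -> finishes; pool += (2, 3, 0, 2) = (5, 7, 6, 5)
  P5 needs (5, 5, 5, 3) <= (5, 7, 6, 5) -> finishes; pool += (0, 0, 1, 0) = (5, 7, 7, 5)
  P6 needs (4, 4, 7, 5) <= (5, 7, 7, 5) -> finishes; pool += (0, 2, 0, 2) = (5, 9, 7, 7)
  P1 needs (5, 9, 4, 5) <= (5, 9, 7, 7) -> finishes; pool += (1, 1, 0, 0) = (6, 10, 7, 7)


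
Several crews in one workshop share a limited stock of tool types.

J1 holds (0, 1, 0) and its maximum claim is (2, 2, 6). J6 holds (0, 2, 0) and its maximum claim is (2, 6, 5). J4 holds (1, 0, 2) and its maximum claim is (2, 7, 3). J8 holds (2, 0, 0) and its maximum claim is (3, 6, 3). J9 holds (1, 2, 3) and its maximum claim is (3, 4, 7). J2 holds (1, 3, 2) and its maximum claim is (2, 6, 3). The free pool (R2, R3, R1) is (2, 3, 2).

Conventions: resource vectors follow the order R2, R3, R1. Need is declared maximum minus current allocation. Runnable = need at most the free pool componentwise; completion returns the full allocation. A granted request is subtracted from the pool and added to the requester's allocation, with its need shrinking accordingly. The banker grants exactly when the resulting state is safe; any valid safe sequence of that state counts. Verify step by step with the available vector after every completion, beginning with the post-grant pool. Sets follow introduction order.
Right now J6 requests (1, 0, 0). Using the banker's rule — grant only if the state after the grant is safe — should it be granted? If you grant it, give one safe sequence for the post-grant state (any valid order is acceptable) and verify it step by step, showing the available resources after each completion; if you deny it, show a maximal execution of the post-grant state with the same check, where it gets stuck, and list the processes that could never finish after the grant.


GRANT: granting preserves safety; a valid post-grant sequence is J2, J9, J1, J8, J4, J6.
Key observation: post-grant, (1, 3, 2) remains, and an order beginning with J2 completes everyone.
Verifying the post-grant state step by step:
  pool = (1, 3, 2)
  J2: need (1, 3, 1) fits (1, 3, 2); releases (1, 3, 2), pool now (2, 6, 4)
  J9: need (2, 2, 4) fits (2, 6, 4); releases (1, 2, 3), pool now (3, 8, 7)
  J1: need (2, 1, 6) fits (3, 8, 7); releases (0, 1, 0), pool now (3, 9, 7)
  J8: need (1, 6, 3) fits (3, 9, 7); releases (2, 0, 0), pool now (5, 9, 7)
  J4: need (1, 7, 1) fits (5, 9, 7); releases (1, 0, 2), pool now (6, 9, 9)
  J6: need (1, 4, 5) fits (6, 9, 9); releases (1, 2, 0), pool now (7, 11, 9)


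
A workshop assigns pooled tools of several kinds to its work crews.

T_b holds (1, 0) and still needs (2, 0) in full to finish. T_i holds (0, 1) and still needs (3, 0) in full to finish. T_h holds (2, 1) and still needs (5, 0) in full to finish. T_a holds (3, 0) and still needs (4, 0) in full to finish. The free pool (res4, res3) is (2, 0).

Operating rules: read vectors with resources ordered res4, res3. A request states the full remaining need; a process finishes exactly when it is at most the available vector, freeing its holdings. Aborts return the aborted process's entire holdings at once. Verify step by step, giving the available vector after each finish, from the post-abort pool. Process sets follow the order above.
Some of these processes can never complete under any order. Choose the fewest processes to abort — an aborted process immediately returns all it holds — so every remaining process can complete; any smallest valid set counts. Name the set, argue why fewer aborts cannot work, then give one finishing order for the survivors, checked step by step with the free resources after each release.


Abort T_a.
Key observation: T_h could never have finished before the abort; with (3, 0) returned by T_a, it fits at step 2.
Why nothing smaller works: aborting no one leaves the state deadlocked as given.
The survivors complete as T_b, T_h, T_i. Check, step by step (starting from the post-abort pool):
  pool = (5, 0)
  run T_b (needs (2, 0), free (5, 0)); after release of (1, 0) the pool is (6, 0)
  run T_h (needs (5, 0), free (6, 0)); after release of (2, 1) the pool is (8, 1)
  run T_i (needs (3, 0), free (8, 1)); after release of (0, 1) the pool is (8, 2)


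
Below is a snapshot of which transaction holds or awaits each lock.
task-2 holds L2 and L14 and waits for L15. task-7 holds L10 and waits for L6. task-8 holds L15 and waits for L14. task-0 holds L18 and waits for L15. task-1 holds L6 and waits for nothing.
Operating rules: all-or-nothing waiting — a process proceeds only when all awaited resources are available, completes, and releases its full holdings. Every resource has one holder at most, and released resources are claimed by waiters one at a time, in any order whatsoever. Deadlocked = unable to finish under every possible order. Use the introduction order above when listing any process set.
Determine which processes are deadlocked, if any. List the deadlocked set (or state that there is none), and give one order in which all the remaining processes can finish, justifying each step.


Deadlocked: task-2, task-8 and task-0.
Key observation: the cycle task-2 -> task-8 -> task-2 can never break — each member waits on the next; task-0 waits into the deadlock from upstream.
One completion order for the rest: task-1, task-7.
Step-by-step check:
  task-1: no waits; runs immediately, freeing L6
  task-7 waits on L6 — all released -> runs and releases L10


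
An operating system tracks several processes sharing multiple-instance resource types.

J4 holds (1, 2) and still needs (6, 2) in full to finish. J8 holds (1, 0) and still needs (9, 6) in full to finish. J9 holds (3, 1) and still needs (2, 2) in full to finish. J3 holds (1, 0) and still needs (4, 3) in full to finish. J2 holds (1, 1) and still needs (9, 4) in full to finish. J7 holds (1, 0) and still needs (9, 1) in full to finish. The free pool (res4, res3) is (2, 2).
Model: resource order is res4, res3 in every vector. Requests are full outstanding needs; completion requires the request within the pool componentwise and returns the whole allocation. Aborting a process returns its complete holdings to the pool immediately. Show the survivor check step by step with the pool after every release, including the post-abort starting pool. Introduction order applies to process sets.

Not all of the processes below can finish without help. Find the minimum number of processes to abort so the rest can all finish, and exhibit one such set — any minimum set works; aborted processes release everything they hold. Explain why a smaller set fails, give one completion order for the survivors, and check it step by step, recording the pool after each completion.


The answer: abort J8 and J2.
Key observation: aborting J8 and J2 returns (2, 1), and J7 — hopeless before — runs at step 4 with the returned capacity in the pool.
Why nothing smaller works — every single abort fails: J4 alone leaves J8 blocked (short on res4 and res3); J8 alone leaves J2 blocked (short on res4); J9 alone leaves J8 blocked (short on res4 and res3); J3 alone leaves J8 blocked (short on res4 and res3); J2 alone leaves J8 blocked (short on res4); J7 alone leaves J8 blocked (short on res4 and res3).
Survivors finish in the order: J3, J9, J4, J7. Walking it through (pool after the aborts first):
  pool = (4, 3)
  run J3 (needs (4, 3), free (4, 3)); after release of (1, 0) the pool is (5, 3)
  run J9 (needs (2, 2), free (5, 3)); after release of (3, 1) the pool is (8, 4)
  run J4 (needs (6, 2), free (8, 4)); after release of (1, 2) the pool is (9, 6)
  run J7 (needs (9, 1), free (9, 6)); after release of (1, 0) the pool is (10, 6)
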